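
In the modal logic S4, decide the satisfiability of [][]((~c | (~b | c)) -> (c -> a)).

Satisfiable (open branch found)

1. [][]((~c | (~b | c)) -> (c -> a)), w0
2. []((~c | (~b | c)) -> (c -> a)), w0   [[]-rule on 1 via w0Rw0]
3. (~c | (~b | c)) -> (c -> a), w0   [[]-rule on 2 via w0Rw0]
4. c -> a, w0   [->-rule on 3 (branches; this branch)]
5. a, w0   [->-rule on 4 (branches; this branch)]
Accessibility: w0Rw0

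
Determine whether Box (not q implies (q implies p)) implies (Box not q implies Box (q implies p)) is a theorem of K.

Yes, valid

Tableau for the negation not (Box (not q implies (q implies p)) implies (Box not q implies Box (q implies p))):
1. not (Box (not q implies (q implies p)) implies (Box not q implies Box (q implies p))), u
2. Box (not q implies (q implies p)), u
3. not (Box not q implies Box (q implies p)), u
4. Box not q, u
5. not Box (q implies p), u
6. not (q implies p), v
7. q, v
8. not p, v
9. not q implies (q implies p), v
10. not q, v
Accessibility: uRv
Branch closes: q and not q both at v.
All branches of the negation close; one closing branch shown above.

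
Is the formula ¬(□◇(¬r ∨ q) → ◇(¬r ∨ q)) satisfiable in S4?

1. ¬(□◇(¬r ∨ q) → ◇(¬r ∨ q)), u
2. □◇(¬r ∨ q), u
3. ¬◇(¬r ∨ q), u
4. ◇(¬r ∨ q), u
5. ¬(¬r ∨ q), u
6. r, u
7. ¬q, u
8. ¬r ∨ q, v
9. ◇(¬r ∨ q), v
10. ¬(¬r ∨ q), v
11. r, v
12. ¬q, v
13. q, v
Accessibility: uRu, uRv, vRv
Branch closes: q and ¬q both at v.
All branches of the tableau close; one closing branch shown above.

Unsatisfiable (every branch closes)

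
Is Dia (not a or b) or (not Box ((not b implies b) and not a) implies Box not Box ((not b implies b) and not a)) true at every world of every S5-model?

Yes, valid

Tableau for the negation not (Dia (not a or b) or (not Box ((not b implies b) and not a) implies Box not Box ((not b implies b) and not a))):
1. not (Dia (not a or b) or (not Box ((not b implies b) and not a) implies Box not Box ((not b implies b) and not a))), u
2. not Dia (not a or b), u
3. not (not Box ((not b implies b) and not a) implies Box not Box ((not b implies b) and not a)), u
4. not Box ((not b implies b) and not a), u
5. not Box not Box ((not b implies b) and not a), u
6. not (not a or b), u
7. a, u
8. not b, u
9. not ((not b implies b) and not a), v
10. not (not a or b), v
11. a, v
12. not b, v
13. not (not b implies b), v
14. Box ((not b implies b) and not a), w
15. not (not a or b), w
16. a, w
17. not b, w
18. (not b implies b) and not a, u
19. not b implies b, u
20. not a, u
Accessibility: uRu, uRv, uRw, vRu, vRv, vRw, wRu, wRv, wRw
Branch closes: a and not a both at u.
All branches of the negation close; one closing branch shown above.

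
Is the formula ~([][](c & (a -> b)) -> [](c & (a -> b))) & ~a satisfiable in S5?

1. ~([][](c & (a -> b)) -> [](c & (a -> b))) & ~a, w0
2. ~([][](c & (a -> b)) -> [](c & (a -> b))), w0   [&-rule on 1]
3. ~a, w0   [&-rule on 1]
4. [][](c & (a -> b)), w0   [~->-rule on 2]
5. ~[](c & (a -> b)), w0   [~->-rule on 2]
6. [](c & (a -> b)), w0   [[]-rule on 4 via w0Rw0]
7. c & (a -> b), w0   [[]-rule on 6 via w0Rw0]
8. c, w0   [&-rule on 7]
9. a -> b, w0   [&-rule on 7]
10. b, w0   [->-rule on 9 (branches; this branch)]
11. ~(c & (a -> b)), w1   [~[]-rule on 5: fresh world w1, w0Rw1]
12. [](c & (a -> b)), w1   [[]-rule on 4 via w0Rw1]
13. c & (a -> b), w1   [[]-rule on 6 via w0Rw1]
14. c, w1   [&-rule on 13]
15. a -> b, w1   [&-rule on 13]
16. ~(a -> b), w1   [~&-rule on 11 (branches; this branch)]
17. a, w1   [~->-rule on 16]
18. ~b, w1   [~->-rule on 16]
19. b, w1   [->-rule on 15 (branches; this branch)]
Accessibility: w0Rw0, w0Rw1, w1Rw0, w1Rw1
Branch closes: b and ~b both at w1.
(One branch shown.) All branches close.

Unsatisfiable (every branch closes)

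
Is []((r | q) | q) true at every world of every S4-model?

Tableau for the negation ~[]((r | q) | q):
1. ~[]((r | q) | q), 0
2. ~((r | q) | q), 1
3. ~(r | q), 1
4. ~q, 1
5. ~r, 1
Accessibility: 0R0, 0R1, 1R1
The negation has an open branch (countermodel exists).

Invalid (countermodel exists)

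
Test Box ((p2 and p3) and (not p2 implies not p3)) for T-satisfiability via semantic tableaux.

1. Box ((p2 and p3) and (not p2 implies not p3)), u
2. (p2 and p3) and (not p2 implies not p3), u
3. p2 and p3, u
4. not p2 implies not p3, u
5. p2, u
6. p3, u
Accessibility: uRu

Satisfiable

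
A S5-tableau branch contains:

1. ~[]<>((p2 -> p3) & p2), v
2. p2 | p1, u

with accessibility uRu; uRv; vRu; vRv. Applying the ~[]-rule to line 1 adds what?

a fresh world w with vRw, and ~<>((p2 -> p3) & p2) at w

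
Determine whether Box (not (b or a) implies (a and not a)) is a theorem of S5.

Tableau for the negation not Box (not (b or a) implies (a and not a)):
1. not Box (not (b or a) implies (a and not a)), w0
2. not (not (b or a) implies (a and not a)), w1
3. not (b or a), w1
4. not (a and not a), w1
5. not b, w1
6. not a, w1
Accessibility: w0Rw0, w0Rw1, w1Rw0, w1Rw1
The negation has an open branch (countermodel exists).

No, not valid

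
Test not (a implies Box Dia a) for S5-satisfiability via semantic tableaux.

1. not (a implies Box Dia a), 0
2. a, 0
3. not Box Dia a, 0
4. not Dia a, 1
5. not a, 0
Accessibility: 0R0, 0R1, 1R0, 1R1
Branch closes: a and not a both at 0.
Every branch closes; the branch above is one of them.

Unsatisfiable (every branch closes)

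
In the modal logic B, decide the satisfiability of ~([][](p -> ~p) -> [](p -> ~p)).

1. ~([][](p -> ~p) -> [](p -> ~p)), 0
2. [][](p -> ~p), 0   [~->-rule on 1]
3. ~[](p -> ~p), 0   [~->-rule on 1]
4. [](p -> ~p), 0   [[]-rule on 2 via 0R0]
5. p -> ~p, 0   [[]-rule on 4 via 0R0]
6. ~p, 0   [->-rule on 5 (branches; this branch)]
7. ~(p -> ~p), 1   [~[]-rule on 3: fresh world 1, 0R1]
8. p, 1   [~->-rule on 7]
9. [](p -> ~p), 1   [[]-rule on 2 via 0R1]
10. p -> ~p, 1   [[]-rule on 4 via 0R1]
11. ~p, 1   [->-rule on 10 (branches; this branch)]
Accessibility: 0R0, 0R1, 1R0, 1R1
Branch closes: p and ~p both at 1.
All branches of the tableau close; one closing branch shown above.

Unsatisfiable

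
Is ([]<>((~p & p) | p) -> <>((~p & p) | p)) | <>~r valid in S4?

Tableau for the negation ~(([]<>((~p & p) | p) -> <>((~p & p) | p)) | <>~r):
1. ~(([]<>((~p & p) | p) -> <>((~p & p) | p)) | <>~r), 0
2. ~([]<>((~p & p) | p) -> <>((~p & p) | p)), 0
3. ~<>~r, 0
4. []<>((~p & p) | p), 0
5. ~<>((~p & p) | p), 0
6. r, 0
7. <>((~p & p) | p), 0
8. ~((~p & p) | p), 0
9. ~(~p & p), 0
10. ~p, 0
11. (~p & p) | p, 1
12. r, 1
13. <>((~p & p) | p), 1
14. ~((~p & p) | p), 1
15. ~(~p & p), 1
16. ~p, 1
17. ~p & p, 1
18. p, 1
Accessibility: 0R0, 0R1, 1R1
Branch closes: p and ~p both at 1.
All branches of the negation close; one closing branch shown above.

Valid in S4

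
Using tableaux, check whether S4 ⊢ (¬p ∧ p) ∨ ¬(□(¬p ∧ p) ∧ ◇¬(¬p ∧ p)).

Tableau for the negation ¬((¬p ∧ p) ∨ ¬(□(¬p ∧ p) ∧ ◇¬(¬p ∧ p))):
1. ¬((¬p ∧ p) ∨ ¬(□(¬p ∧ p) ∧ ◇¬(¬p ∧ p))), u
2. ¬(¬p ∧ p), u   [¬∨-rule on 1]
3. □(¬p ∧ p) ∧ ◇¬(¬p ∧ p), u   [¬∨-rule on 1]
4. □(¬p ∧ p), u   [∧-rule on 3]
5. ◇¬(¬p ∧ p), u   [∧-rule on 3]
6. ¬p ∧ p, u   [□-rule on 4 via uRu]
7. ¬p, u   [∧-rule on 6]
8. p, u   [∧-rule on 6]
Accessibility: uRu
Branch closes: p and ¬p both at u.
All branches of the negation close; one closing branch shown above.

Yes, valid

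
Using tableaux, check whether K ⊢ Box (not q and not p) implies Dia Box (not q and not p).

Not valid

Tableau for the negation not (Box (not q and not p) implies Dia Box (not q and not p)):
1. not (Box (not q and not p) implies Dia Box (not q and not p)), w0
2. Box (not q and not p), w0
3. not Dia Box (not q and not p), w0
The negation has an open branch (countermodel exists).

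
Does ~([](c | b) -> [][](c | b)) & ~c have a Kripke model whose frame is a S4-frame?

1. ~([](c | b) -> [][](c | b)) & ~c, 0
2. ~([](c | b) -> [][](c | b)), 0
3. ~c, 0
4. [](c | b), 0
5. ~[][](c | b), 0
6. c | b, 0
7. b, 0
8. ~[](c | b), 1
9. c | b, 1
10. b, 1
11. ~(c | b), 2
12. ~c, 2
13. ~b, 2
14. c | b, 2
15. b, 2
Accessibility: 0R0, 0R1, 0R2, 1R1, 1R2, 2R2
Branch closes: b and ~b both at 2.
All branches of the tableau close; one closing branch shown above.

No, unsatisfiable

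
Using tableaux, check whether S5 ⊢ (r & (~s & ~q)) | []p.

Invalid (countermodel exists)

Tableau for the negation ~((r & (~s & ~q)) | []p):
1. ~((r & (~s & ~q)) | []p), 0
2. ~(r & (~s & ~q)), 0
3. ~[]p, 0
4. ~(~s & ~q), 0
5. q, 0
6. ~p, 1
Accessibility: 0R0, 0R1, 1R0, 1R1
The negation has an open branch (countermodel exists).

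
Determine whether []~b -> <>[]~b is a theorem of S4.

Yes, valid

Tableau for the negation ~([]~b -> <>[]~b):
1. ~([]~b -> <>[]~b), w0
2. []~b, w0
3. ~<>[]~b, w0
4. ~b, w0
5. ~[]~b, w0
6. b, w1
7. ~b, w1
Accessibility: w0Rw0, w0Rw1, w1Rw1
Branch closes: b and ~b both at w1.
Every branch of the negation's tableau closes; the branch above is one of them.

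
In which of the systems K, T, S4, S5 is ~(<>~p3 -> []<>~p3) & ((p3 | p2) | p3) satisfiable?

K, T, S4

S4-tableau for the formula:
1. ~(<>~p3 -> []<>~p3) & ((p3 | p2) | p3), w0
2. ~(<>~p3 -> []<>~p3), w0
3. (p3 | p2) | p3, w0
4. <>~p3, w0
5. ~[]<>~p3, w0
6. p3, w0
7. ~p3, w1
8. ~<>~p3, w2
9. p3, w2
Accessibility: w0Rw0, w0Rw1, w0Rw2, w1Rw1, w2Rw2
Complete open branch: satisfiable in S4, hence also in K, T (this S4-model is also a K-model and a T-model).
S5-tableau for the formula:
1. ~(<>~p3 -> []<>~p3) & ((p3 | p2) | p3), w0
2. ~(<>~p3 -> []<>~p3), w0
3. (p3 | p2) | p3, w0
4. <>~p3, w0
5. ~[]<>~p3, w0
6. p3 | p2, w0
7. p2, w0
8. ~p3, w1
9. ~<>~p3, w2
10. p3, w0
11. p3, w1
Accessibility: w0Rw0, w0Rw1, w0Rw2, w1Rw0, w1Rw1, w1Rw2, w2Rw0, w2Rw1, w2Rw2
Branch closes: p3 and ~p3 both at w1.
Every branch closes (one shown): unsatisfiable in S5.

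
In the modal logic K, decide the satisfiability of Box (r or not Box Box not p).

Yes, satisfiable

1. Box (r or not Box Box not p), u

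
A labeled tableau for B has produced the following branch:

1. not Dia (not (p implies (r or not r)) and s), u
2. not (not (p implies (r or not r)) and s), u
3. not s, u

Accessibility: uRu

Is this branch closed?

No world carries both an atom and its negation.

Not closed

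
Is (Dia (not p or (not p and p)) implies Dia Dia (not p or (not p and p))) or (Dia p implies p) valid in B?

Tableau for the negation not ((Dia (not p or (not p and p)) implies Dia Dia (not p or (not p and p))) or (Dia p implies p)):
1. not ((Dia (not p or (not p and p)) implies Dia Dia (not p or (not p and p))) or (Dia p implies p)), w0
2. not (Dia (not p or (not p and p)) implies Dia Dia (not p or (not p and p))), w0
3. not (Dia p implies p), w0
4. Dia (not p or (not p and p)), w0
5. not Dia Dia (not p or (not p and p)), w0
6. Dia p, w0
7. not p, w0
8. not Dia (not p or (not p and p)), w0
9. not (not p or (not p and p)), w0
10. p, w0
11. not (not p and p), w0
Accessibility: w0Rw0
Branch closes: p and not p both at w0.
All branches of the negation close; one closing branch shown above.

Valid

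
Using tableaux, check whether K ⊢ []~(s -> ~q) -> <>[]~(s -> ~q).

No, not valid

Tableau for the negation ~([]~(s -> ~q) -> <>[]~(s -> ~q)):
1. ~([]~(s -> ~q) -> <>[]~(s -> ~q)), u
2. []~(s -> ~q), u   [~->-rule on 1]
3. ~<>[]~(s -> ~q), u   [~->-rule on 1]
The negation has an open branch (countermodel exists).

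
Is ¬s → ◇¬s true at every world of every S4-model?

Valid

Tableau for the negation ¬(¬s → ◇¬s):
1. ¬(¬s → ◇¬s), w0
2. ¬s, w0
3. ¬◇¬s, w0
4. s, w0
Accessibility: w0Rw0
Branch closes: s and ¬s both at w0.
All branches of the negation close; one closing branch shown above.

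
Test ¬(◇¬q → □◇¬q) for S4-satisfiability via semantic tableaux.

1. ¬(◇¬q → □◇¬q), w0
2. ◇¬q, w0
3. ¬□◇¬q, w0
4. ¬q, w1
5. ¬◇¬q, w2
6. q, w2
Accessibility: w0Rw0, w0Rw1, w0Rw2, w1Rw1, w2Rw2

Satisfiable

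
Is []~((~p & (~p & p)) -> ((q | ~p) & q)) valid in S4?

Tableau for the negation ~[]~((~p & (~p & p)) -> ((q | ~p) & q)):
1. ~[]~((~p & (~p & p)) -> ((q | ~p) & q)), w0
2. (~p & (~p & p)) -> ((q | ~p) & q), w1   [~[]-rule on 1: fresh world w1, w0Rw1]
3. (q | ~p) & q, w1   [->-rule on 2 (branches; this branch)]
4. q | ~p, w1   [&-rule on 3]
5. q, w1   [&-rule on 3]
6. ~p, w1   [|-rule on 4 (branches; this branch)]
Accessibility: w0Rw0, w0Rw1, w1Rw1
The negation has an open branch (countermodel exists).

Invalid (countermodel exists)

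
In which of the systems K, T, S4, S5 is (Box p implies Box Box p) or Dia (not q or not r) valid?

S4, S5

S4-tableau for the negation not ((Box p implies Box Box p) or Dia (not q or not r)):
1. not ((Box p implies Box Box p) or Dia (not q or not r)), w0
2. not (Box p implies Box Box p), w0
3. not Dia (not q or not r), w0
4. Box p, w0
5. not Box Box p, w0
6. not (not q or not r), w0
7. q, w0
8. r, w0
9. p, w0
10. not Box p, w1
11. not (not q or not r), w1
12. q, w1
13. r, w1
14. p, w1
15. not p, w2
16. not (not q or not r), w2
17. q, w2
18. r, w2
19. p, w2
Accessibility: w0Rw0, w0Rw1, w0Rw2, w1Rw1, w1Rw2, w2Rw2
Branch closes: p and not p both at w2.
Every branch closes (one shown): valid in S4, hence also in S5 (every theorem of S4 is a theorem of S5).
T-tableau for the negation not ((Box p implies Box Box p) or Dia (not q or not r)):
1. not ((Box p implies Box Box p) or Dia (not q or not r)), w0
2. not (Box p implies Box Box p), w0
3. not Dia (not q or not r), w0
4. Box p, w0
5. not Box Box p, w0
6. not (not q or not r), w0
7. q, w0
8. r, w0
9. p, w0
10. not Box p, w1
11. not (not q or not r), w1
12. q, w1
13. r, w1
14. p, w1
15. not p, w2
Accessibility: w0Rw0, w0Rw1, w1Rw1, w1Rw2, w2Rw2
Complete open branch: countermodel on a T-frame, so not valid in T, nor in K (the same frame is also a K-frame).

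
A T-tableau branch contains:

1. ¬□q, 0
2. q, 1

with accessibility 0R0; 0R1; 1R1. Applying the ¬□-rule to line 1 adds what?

a fresh world 2 with 0R2, and ¬q at 2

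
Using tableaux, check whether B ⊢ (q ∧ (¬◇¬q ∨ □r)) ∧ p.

Not valid

Tableau for the negation ¬((q ∧ (¬◇¬q ∨ □r)) ∧ p):
1. ¬((q ∧ (¬◇¬q ∨ □r)) ∧ p), 0
2. ¬p, 0   [¬∧-rule on 1 (branches; this branch)]
Accessibility: 0R0
The negation has an open branch (countermodel exists).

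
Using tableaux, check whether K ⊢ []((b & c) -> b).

Tableau for the negation ~[]((b & c) -> b):
1. ~[]((b & c) -> b), u
2. ~((b & c) -> b), v   [~[]-rule on 1: fresh world v, uRv]
3. b & c, v   [~->-rule on 2]
4. ~b, v   [~->-rule on 2]
5. b, v   [&-rule on 3]
6. c, v   [&-rule on 3]
Accessibility: uRv
Branch closes: b and ~b both at v.
All branches of the negation close; one closing branch shown above.

Valid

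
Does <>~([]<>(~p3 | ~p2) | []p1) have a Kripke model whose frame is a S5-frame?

1. <>~([]<>(~p3 | ~p2) | []p1), u
2. ~([]<>(~p3 | ~p2) | []p1), v   [<>-rule on 1: fresh world v, uRv]
3. ~[]<>(~p3 | ~p2), v   [~|-rule on 2]
4. ~[]p1, v   [~|-rule on 2]
5. ~<>(~p3 | ~p2), w   [~[]-rule on 3: fresh world w, vRw]
6. ~(~p3 | ~p2), u   [~<>-rule on 5 via wRu]
7. p3, u   [~|-rule on 6]
8. p2, u   [~|-rule on 6]
9. ~(~p3 | ~p2), v   [~<>-rule on 5 via wRv]
10. p3, v   [~|-rule on 9]
11. p2, v   [~|-rule on 9]
12. ~(~p3 | ~p2), w   [~<>-rule on 5 via wRw]
13. p3, w   [~|-rule on 12]
14. p2, w   [~|-rule on 12]
15. ~p1, x   [~[]-rule on 4: fresh world x, vRx]
16. ~(~p3 | ~p2), x   [~<>-rule on 5 via wRx]
17. p3, x   [~|-rule on 16]
18. p2, x   [~|-rule on 16]
Accessibility: uRu, uRv, uRw, uRx, vRu, vRv, vRw, vRx, wRu, wRv, wRw, wRx, xRu, xRv, xRw, xRx

Satisfiable (open branch found)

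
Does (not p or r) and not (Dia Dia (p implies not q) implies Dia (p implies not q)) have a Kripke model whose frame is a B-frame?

Yes, satisfiable

1. (not p or r) and not (Dia Dia (p implies not q) implies Dia (p implies not q)), w0
2. not p or r, w0   [and-rule on 1]
3. not (Dia Dia (p implies not q) implies Dia (p implies not q)), w0   [and-rule on 1]
4. Dia Dia (p implies not q), w0   [neg-implies-rule on 3]
5. not Dia (p implies not q), w0   [neg-implies-rule on 3]
6. not (p implies not q), w0   [neg-Dia-rule on 5 via w0Rw0]
7. p, w0   [neg-implies-rule on 6]
8. q, w0   [neg-implies-rule on 6]
9. r, w0   [or-rule on 2 (branches; this branch)]
10. Dia (p implies not q), w1   [Dia-rule on 4: fresh world w1, w0Rw1]
11. not (p implies not q), w1   [neg-Dia-rule on 5 via w0Rw1]
12. p, w1   [neg-implies-rule on 11]
13. q, w1   [neg-implies-rule on 11]
14. p implies not q, w2   [Dia-rule on 10: fresh world w2, w1Rw2]
15. not q, w2   [implies-rule on 14 (branches; this branch)]
Accessibility: w0Rw0, w0Rw1, w1Rw0, w1Rw1, w1Rw2, w2Rw1, w2Rw2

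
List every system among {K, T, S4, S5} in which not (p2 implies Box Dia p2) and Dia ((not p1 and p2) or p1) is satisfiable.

K, T, S4

S5-tableau for the formula:
1. not (p2 implies Box Dia p2) and Dia ((not p1 and p2) or p1), w0
2. not (p2 implies Box Dia p2), w0
3. Dia ((not p1 and p2) or p1), w0
4. p2, w0
5. not Box Dia p2, w0
6. (not p1 and p2) or p1, w1
7. not p1 and p2, w1
8. not p1, w1
9. p2, w1
10. not Dia p2, w2
11. not p2, w0
Accessibility: w0Rw0, w0Rw1, w0Rw2, w1Rw0, w1Rw1, w1Rw2, w2Rw0, w2Rw1, w2Rw2
Branch closes: p2 and not p2 both at w0.
Every branch closes (one shown): unsatisfiable in S5.
S4-tableau for the formula:
1. not (p2 implies Box Dia p2) and Dia ((not p1 and p2) or p1), w0
2. not (p2 implies Box Dia p2), w0
3. Dia ((not p1 and p2) or p1), w0
4. p2, w0
5. not Box Dia p2, w0
6. (not p1 and p2) or p1, w1
7. p1, w1
8. not Dia p2, w2
9. not p2, w2
Accessibility: w0Rw0, w0Rw1, w0Rw2, w1Rw1, w2Rw2
Complete open branch: satisfiable in S4, hence also in K, T (this S4-model is also a K-model and a T-model).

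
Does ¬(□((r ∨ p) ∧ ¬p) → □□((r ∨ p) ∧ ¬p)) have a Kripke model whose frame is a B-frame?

Satisfiable (open branch found)

1. ¬(□((r ∨ p) ∧ ¬p) → □□((r ∨ p) ∧ ¬p)), 0
2. □((r ∨ p) ∧ ¬p), 0
3. ¬□□((r ∨ p) ∧ ¬p), 0
4. (r ∨ p) ∧ ¬p, 0
5. r ∨ p, 0
6. ¬p, 0
7. r, 0
8. ¬□((r ∨ p) ∧ ¬p), 1
9. (r ∨ p) ∧ ¬p, 1
10. r ∨ p, 1
11. ¬p, 1
12. r, 1
13. ¬((r ∨ p) ∧ ¬p), 2
14. p, 2
Accessibility: 0R0, 0R1, 1R0, 1R1, 1R2, 2R1, 2R2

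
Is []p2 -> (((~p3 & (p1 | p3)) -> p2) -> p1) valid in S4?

Tableau for the negation ~([]p2 -> (((~p3 & (p1 | p3)) -> p2) -> p1)):
1. ~([]p2 -> (((~p3 & (p1 | p3)) -> p2) -> p1)), u
2. []p2, u
3. ~(((~p3 & (p1 | p3)) -> p2) -> p1), u
4. (~p3 & (p1 | p3)) -> p2, u
5. ~p1, u
6. p2, u
Accessibility: uRu
The negation has an open branch (countermodel exists).

Invalid (countermodel exists)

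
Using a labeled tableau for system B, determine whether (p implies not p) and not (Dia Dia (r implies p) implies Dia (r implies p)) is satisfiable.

Satisfiable (open branch found)

1. (p implies not p) and not (Dia Dia (r implies p) implies Dia (r implies p)), u
2. p implies not p, u   [and-rule on 1]
3. not (Dia Dia (r implies p) implies Dia (r implies p)), u   [and-rule on 1]
4. Dia Dia (r implies p), u   [neg-implies-rule on 3]
5. not Dia (r implies p), u   [neg-implies-rule on 3]
6. not (r implies p), u   [neg-Dia-rule on 5 via uRu]
7. r, u   [neg-implies-rule on 6]
8. not p, u   [neg-implies-rule on 6]
9. Dia (r implies p), v   [Dia-rule on 4: fresh world v, uRv]
10. not (r implies p), v   [neg-Dia-rule on 5 via uRv]
11. r, v   [neg-implies-rule on 10]
12. not p, v   [neg-implies-rule on 10]
13. r implies p, w   [Dia-rule on 9: fresh world w, vRw]
14. p, w   [implies-rule on 13 (branches; this branch)]
Accessibility: uRu, uRv, vRu, vRv, vRw, wRv, wRw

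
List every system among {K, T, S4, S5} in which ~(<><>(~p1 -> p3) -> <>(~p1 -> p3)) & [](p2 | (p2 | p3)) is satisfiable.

S4-tableau for the formula:
1. ~(<><>(~p1 -> p3) -> <>(~p1 -> p3)) & [](p2 | (p2 | p3)), u
2. ~(<><>(~p1 -> p3) -> <>(~p1 -> p3)), u
3. [](p2 | (p2 | p3)), u
4. <><>(~p1 -> p3), u
5. ~<>(~p1 -> p3), u
6. p2 | (p2 | p3), u
7. ~(~p1 -> p3), u
8. ~p1, u
9. ~p3, u
10. p2 | p3, u
11. p2, u
12. <>(~p1 -> p3), v
13. p2 | (p2 | p3), v
14. ~(~p1 -> p3), v
15. ~p1, v
16. ~p3, v
17. p2 | p3, v
18. p2, v
19. ~p1 -> p3, w
20. p2 | (p2 | p3), w
21. ~(~p1 -> p3), w
22. ~p1, w
23. ~p3, w
24. p3, w
Accessibility: uRu, uRv, uRw, vRv, vRw, wRw
Branch closes: p3 and ~p3 both at w.
Every branch closes (one shown): unsatisfiable in S4, hence also in S5 (every S5-frame is an S4-frame).
T-tableau for the formula:
1. ~(<><>(~p1 -> p3) -> <>(~p1 -> p3)) & [](p2 | (p2 | p3)), u
2. ~(<><>(~p1 -> p3) -> <>(~p1 -> p3)), u
3. [](p2 | (p2 | p3)), u
4. <><>(~p1 -> p3), u
5. ~<>(~p1 -> p3), u
6. p2 | (p2 | p3), u
7. ~(~p1 -> p3), u
8. ~p1, u
9. ~p3, u
10. p2 | p3, u
11. p2, u
12. <>(~p1 -> p3), v
13. p2 | (p2 | p3), v
14. ~(~p1 -> p3), v
15. ~p1, v
16. ~p3, v
17. p2 | p3, v
18. p2, v
19. ~p1 -> p3, w
20. p3, w
Accessibility: uRu, uRv, vRv, vRw, wRw
Complete open branch: satisfiable in T, hence also in K (this T-model is also a K-model).

K, T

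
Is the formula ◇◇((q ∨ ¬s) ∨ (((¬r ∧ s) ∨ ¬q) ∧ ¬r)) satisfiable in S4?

1. ◇◇((q ∨ ¬s) ∨ (((¬r ∧ s) ∨ ¬q) ∧ ¬r)), u
2. ◇((q ∨ ¬s) ∨ (((¬r ∧ s) ∨ ¬q) ∧ ¬r)), v   [◇-rule on 1: fresh world v, uRv]
3. (q ∨ ¬s) ∨ (((¬r ∧ s) ∨ ¬q) ∧ ¬r), w   [◇-rule on 2: fresh world w, vRw]
4. ((¬r ∧ s) ∨ ¬q) ∧ ¬r, w   [∨-rule on 3 (branches; this branch)]
5. (¬r ∧ s) ∨ ¬q, w   [∧-rule on 4]
6. ¬r, w   [∧-rule on 4]
7. ¬q, w   [∨-rule on 5 (branches; this branch)]
Accessibility: uRu, uRv, uRw, vRv, vRw, wRw

Satisfiable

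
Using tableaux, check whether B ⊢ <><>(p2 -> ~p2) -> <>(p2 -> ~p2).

Not valid

Tableau for the negation ~(<><>(p2 -> ~p2) -> <>(p2 -> ~p2)):
1. ~(<><>(p2 -> ~p2) -> <>(p2 -> ~p2)), u
2. <><>(p2 -> ~p2), u   [~->-rule on 1]
3. ~<>(p2 -> ~p2), u   [~->-rule on 1]
4. ~(p2 -> ~p2), u   [~<>-rule on 3 via uRu]
5. p2, u   [~->-rule on 4]
6. <>(p2 -> ~p2), v   [<>-rule on 2: fresh world v, uRv]
7. ~(p2 -> ~p2), v   [~<>-rule on 3 via uRv]
8. p2, v   [~->-rule on 7]
9. p2 -> ~p2, w   [<>-rule on 6: fresh world w, vRw]
10. ~p2, w   [->-rule on 9 (branches; this branch)]
Accessibility: uRu, uRv, vRu, vRv, vRw, wRv, wRw
The negation has an open branch (countermodel exists).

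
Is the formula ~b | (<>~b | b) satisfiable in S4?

1. ~b | (<>~b | b), w0
2. <>~b | b, w0   [|-rule on 1 (branches; this branch)]
3. b, w0   [|-rule on 2 (branches; this branch)]
Accessibility: w0Rw0

Satisfiable (open branch found)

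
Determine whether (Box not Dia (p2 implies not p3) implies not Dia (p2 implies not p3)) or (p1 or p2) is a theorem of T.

Tableau for the negation not ((Box not Dia (p2 implies not p3) implies not Dia (p2 implies not p3)) or (p1 or p2)):
1. not ((Box not Dia (p2 implies not p3) implies not Dia (p2 implies not p3)) or (p1 or p2)), u
2. not (Box not Dia (p2 implies not p3) implies not Dia (p2 implies not p3)), u
3. not (p1 or p2), u
4. Box not Dia (p2 implies not p3), u
5. Dia (p2 implies not p3), u
6. not p1, u
7. not p2, u
8. not Dia (p2 implies not p3), u
9. not (p2 implies not p3), u
10. p2, u
11. p3, u
Accessibility: uRu
Branch closes: p2 and not p2 both at u.
All branches of the negation close; one closing branch shown above.

Yes, valid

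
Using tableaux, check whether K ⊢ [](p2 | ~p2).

Valid in K

Tableau for the negation ~[](p2 | ~p2):
1. ~[](p2 | ~p2), w0
2. ~(p2 | ~p2), w1   [~[]-rule on 1: fresh world w1, w0Rw1]
3. ~p2, w1   [~|-rule on 2]
4. p2, w1   [~|-rule on 2]
Accessibility: w0Rw1
Branch closes: p2 and ~p2 both at w1.
All branches of the negation close; one closing branch shown above.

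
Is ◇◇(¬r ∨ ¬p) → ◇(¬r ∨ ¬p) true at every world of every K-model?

Not valid

Tableau for the negation ¬(◇◇(¬r ∨ ¬p) → ◇(¬r ∨ ¬p)):
1. ¬(◇◇(¬r ∨ ¬p) → ◇(¬r ∨ ¬p)), u
2. ◇◇(¬r ∨ ¬p), u   [¬→-rule on 1]
3. ¬◇(¬r ∨ ¬p), u   [¬→-rule on 1]
4. ◇(¬r ∨ ¬p), v   [◇-rule on 2: fresh world v, uRv]
5. ¬(¬r ∨ ¬p), v   [¬◇-rule on 3 via uRv]
6. r, v   [¬∨-rule on 5]
7. p, v   [¬∨-rule on 5]
8. ¬r ∨ ¬p, w   [◇-rule on 4: fresh world w, vRw]
9. ¬p, w   [∨-rule on 8 (branches; this branch)]
Accessibility: uRv, vRw
The negation has an open branch (countermodel exists).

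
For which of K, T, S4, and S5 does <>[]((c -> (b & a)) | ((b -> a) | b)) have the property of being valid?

T, S4, S5

K-tableau for the negation ~<>[]((c -> (b & a)) | ((b -> a) | b)):
1. ~<>[]((c -> (b & a)) | ((b -> a) | b)), 0
Complete open branch: countermodel on a K-frame, so not valid in K.
T-tableau for the negation ~<>[]((c -> (b & a)) | ((b -> a) | b)):
1. ~<>[]((c -> (b & a)) | ((b -> a) | b)), 0
2. ~[]((c -> (b & a)) | ((b -> a) | b)), 0   [~<>-rule on 1 via 0R0]
3. ~((c -> (b & a)) | ((b -> a) | b)), 1   [~[]-rule on 2: fresh world 1, 0R1]
4. ~(c -> (b & a)), 1   [~|-rule on 3]
5. ~((b -> a) | b), 1   [~|-rule on 3]
6. c, 1   [~->-rule on 4]
7. ~(b & a), 1   [~->-rule on 4]
8. ~(b -> a), 1   [~|-rule on 5]
9. ~b, 1   [~|-rule on 5]
10. b, 1   [~->-rule on 8]
11. ~a, 1   [~->-rule on 8]
Accessibility: 0R0, 0R1, 1R1
Branch closes: b and ~b both at 1.
Every branch closes (one shown): valid in T, hence also in S4, S5 (every theorem of T is a theorem of S4 and S5).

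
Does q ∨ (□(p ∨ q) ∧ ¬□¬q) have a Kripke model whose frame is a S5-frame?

Satisfiable (open branch found)

1. q ∨ (□(p ∨ q) ∧ ¬□¬q), 0
2. □(p ∨ q) ∧ ¬□¬q, 0   [∨-rule on 1 (branches; this branch)]
3. □(p ∨ q), 0   [∧-rule on 2]
4. ¬□¬q, 0   [∧-rule on 2]
5. p ∨ q, 0   [□-rule on 3 via 0R0]
6. q, 0   [∨-rule on 5 (branches; this branch)]
7. q, 1   [¬□-rule on 4: fresh world 1, 0R1]
8. p ∨ q, 1   [□-rule on 3 via 0R1]
Accessibility: 0R0, 0R1, 1R0, 1R1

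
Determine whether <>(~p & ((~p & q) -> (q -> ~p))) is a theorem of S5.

Tableau for the negation ~<>(~p & ((~p & q) -> (q -> ~p))):
1. ~<>(~p & ((~p & q) -> (q -> ~p))), 0
2. ~(~p & ((~p & q) -> (q -> ~p))), 0   [~<>-rule on 1 via 0R0]
3. p, 0   [~&-rule on 2 (branches; this branch)]
Accessibility: 0R0
The negation has an open branch (countermodel exists).

Invalid (countermodel exists)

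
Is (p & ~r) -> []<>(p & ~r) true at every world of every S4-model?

Tableau for the negation ~((p & ~r) -> []<>(p & ~r)):
1. ~((p & ~r) -> []<>(p & ~r)), w0
2. p & ~r, w0
3. ~[]<>(p & ~r), w0
4. p, w0
5. ~r, w0
6. ~<>(p & ~r), w1
7. ~(p & ~r), w1
8. r, w1
Accessibility: w0Rw0, w0Rw1, w1Rw1
The negation has an open branch (countermodel exists).

Not valid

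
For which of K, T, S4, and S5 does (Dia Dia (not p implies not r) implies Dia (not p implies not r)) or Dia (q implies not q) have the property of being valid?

S4-tableau for the negation not ((Dia Dia (not p implies not r) implies Dia (not p implies not r)) or Dia (q implies not q)):
1. not ((Dia Dia (not p implies not r) implies Dia (not p implies not r)) or Dia (q implies not q)), w0
2. not (Dia Dia (not p implies not r) implies Dia (not p implies not r)), w0   [neg-or-rule on 1]
3. not Dia (q implies not q), w0   [neg-or-rule on 1]
4. Dia Dia (not p implies not r), w0   [neg-implies-rule on 2]
5. not Dia (not p implies not r), w0   [neg-implies-rule on 2]
6. not (q implies not q), w0   [neg-Dia-rule on 3 via w0Rw0]
7. q, w0   [neg-implies-rule on 6]
8. not (not p implies not r), w0   [neg-Dia-rule on 5 via w0Rw0]
9. not p, w0   [neg-implies-rule on 8]
10. r, w0   [neg-implies-rule on 8]
11. Dia (not p implies not r), w1   [Dia-rule on 4: fresh world w1, w0Rw1]
12. not (q implies not q), w1   [neg-Dia-rule on 3 via w0Rw1]
13. q, w1   [neg-implies-rule on 12]
14. not (not p implies not r), w1   [neg-Dia-rule on 5 via w0Rw1]
15. not p, w1   [neg-implies-rule on 14]
16. r, w1   [neg-implies-rule on 14]
17. not p implies not r, w2   [Dia-rule on 11: fresh world w2, w1Rw2]
18. not (q implies not q), w2   [neg-Dia-rule on 3 via w0Rw2]
19. q, w2   [neg-implies-rule on 18]
20. not (not p implies not r), w2   [neg-Dia-rule on 5 via w0Rw2]
21. not p, w2   [neg-implies-rule on 20]
22. r, w2   [neg-implies-rule on 20]
23. not r, w2   [implies-rule on 17 (branches; this branch)]
Accessibility: w0Rw0, w0Rw1, w0Rw2, w1Rw1, w1Rw2, w2Rw2
Branch closes: r and not r both at w2.
Every branch closes (one shown): valid in S4, hence also in S5 (every theorem of S4 is a theorem of S5).
T-tableau for the negation not ((Dia Dia (not p implies not r) implies Dia (not p implies not r)) or Dia (q implies not q)):
1. not ((Dia Dia (not p implies not r) implies Dia (not p implies not r)) or Dia (q implies not q)), w0
2. not (Dia Dia (not p implies not r) implies Dia (not p implies not r)), w0   [neg-or-rule on 1]
3. not Dia (q implies not q), w0   [neg-or-rule on 1]
4. Dia Dia (not p implies not r), w0   [neg-implies-rule on 2]
5. not Dia (not p implies not r), w0   [neg-implies-rule on 2]
6. not (q implies not q), w0   [neg-Dia-rule on 3 via w0Rw0]
7. q, w0   [neg-implies-rule on 6]
8. not (not p implies not r), w0   [neg-Dia-rule on 5 via w0Rw0]
9. not p, w0   [neg-implies-rule on 8]
10. r, w0   [neg-implies-rule on 8]
11. Dia (not p implies not r), w1   [Dia-rule on 4: fresh world w1, w0Rw1]
12. not (q implies not q), w1   [neg-Dia-rule on 3 via w0Rw1]
13. q, w1   [neg-implies-rule on 12]
14. not (not p implies not r), w1   [neg-Dia-rule on 5 via w0Rw1]
15. not p, w1   [neg-implies-rule on 14]
16. r, w1   [neg-implies-rule on 14]
17. not p implies not r, w2   [Dia-rule on 11: fresh world w2, w1Rw2]
18. not r, w2   [implies-rule on 17 (branches; this branch)]
Accessibility: w0Rw0, w0Rw1, w1Rw1, w1Rw2, w2Rw2
Complete open branch: countermodel on a T-frame, so not valid in T, nor in K (the same frame is also a K-frame).

S4, S5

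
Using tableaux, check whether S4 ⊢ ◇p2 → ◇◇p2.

Tableau for the negation ¬(◇p2 → ◇◇p2):
1. ¬(◇p2 → ◇◇p2), u
2. ◇p2, u
3. ¬◇◇p2, u
4. ¬◇p2, u
5. ¬p2, u
6. p2, v
7. ¬◇p2, v
8. ¬p2, v
Accessibility: uRu, uRv, vRv
Branch closes: p2 and ¬p2 both at v.
All branches of the negation close; one closing branch shown above.

Yes, valid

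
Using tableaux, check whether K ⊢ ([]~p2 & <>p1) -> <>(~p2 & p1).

Tableau for the negation ~(([]~p2 & <>p1) -> <>(~p2 & p1)):
1. ~(([]~p2 & <>p1) -> <>(~p2 & p1)), u
2. []~p2 & <>p1, u
3. ~<>(~p2 & p1), u
4. []~p2, u
5. <>p1, u
6. p1, v
7. ~(~p2 & p1), v
8. ~p2, v
9. ~p1, v
Accessibility: uRv
Branch closes: p1 and ~p1 both at v.
Every branch of the negation's tableau closes; the branch above is one of them.

Valid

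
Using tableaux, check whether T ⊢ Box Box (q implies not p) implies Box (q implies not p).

Valid

Tableau for the negation not (Box Box (q implies not p) implies Box (q implies not p)):
1. not (Box Box (q implies not p) implies Box (q implies not p)), 0
2. Box Box (q implies not p), 0
3. not Box (q implies not p), 0
4. Box (q implies not p), 0
5. q implies not p, 0
6. not p, 0
7. not (q implies not p), 1
8. q, 1
9. p, 1
10. Box (q implies not p), 1
11. q implies not p, 1
12. not p, 1
Accessibility: 0R0, 0R1, 1R1
Branch closes: p and not p both at 1.
Every branch of the negation's tableau closes; the branch above is one of them.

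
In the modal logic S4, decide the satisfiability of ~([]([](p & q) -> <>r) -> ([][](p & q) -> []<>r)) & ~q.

1. ~([]([](p & q) -> <>r) -> ([][](p & q) -> []<>r)) & ~q, u
2. ~([]([](p & q) -> <>r) -> ([][](p & q) -> []<>r)), u   [&-rule on 1]
3. ~q, u   [&-rule on 1]
4. []([](p & q) -> <>r), u   [~->-rule on 2]
5. ~([][](p & q) -> []<>r), u   [~->-rule on 2]
6. [][](p & q), u   [~->-rule on 5]
7. ~[]<>r, u   [~->-rule on 5]
8. [](p & q) -> <>r, u   [[]-rule on 4 via uRu]
9. [](p & q), u   [[]-rule on 6 via uRu]
10. p & q, u   [[]-rule on 9 via uRu]
11. p, u   [&-rule on 10]
12. q, u   [&-rule on 10]
Accessibility: uRu
Branch closes: q and ~q both at u.
Every branch closes; the branch above is one of them.

Unsatisfiable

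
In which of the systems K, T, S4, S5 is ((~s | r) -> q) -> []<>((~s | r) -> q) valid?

S5

S5-tableau for the negation ~(((~s | r) -> q) -> []<>((~s | r) -> q)):
1. ~(((~s | r) -> q) -> []<>((~s | r) -> q)), w0
2. (~s | r) -> q, w0
3. ~[]<>((~s | r) -> q), w0
4. ~(~s | r), w0
5. s, w0
6. ~r, w0
7. ~<>((~s | r) -> q), w1
8. ~((~s | r) -> q), w0
9. ~s | r, w0
10. ~q, w0
11. ~((~s | r) -> q), w1
12. ~s | r, w1
13. ~q, w1
14. r, w0
Accessibility: w0Rw0, w0Rw1, w1Rw0, w1Rw1
Branch closes: r and ~r both at w0.
Every branch closes (one shown): valid in S5.
S4-tableau for the negation ~(((~s | r) -> q) -> []<>((~s | r) -> q)):
1. ~(((~s | r) -> q) -> []<>((~s | r) -> q)), w0
2. (~s | r) -> q, w0
3. ~[]<>((~s | r) -> q), w0
4. q, w0
5. ~<>((~s | r) -> q), w1
6. ~((~s | r) -> q), w1
7. ~s | r, w1
8. ~q, w1
9. r, w1
Accessibility: w0Rw0, w0Rw1, w1Rw1
Complete open branch: countermodel on an S4-frame, so not valid in S4, nor in K, T (the same frame is also a K-frame and a T-frame).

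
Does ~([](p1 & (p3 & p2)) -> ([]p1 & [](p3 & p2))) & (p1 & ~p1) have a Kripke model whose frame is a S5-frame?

1. ~([](p1 & (p3 & p2)) -> ([]p1 & [](p3 & p2))) & (p1 & ~p1), w0
2. ~([](p1 & (p3 & p2)) -> ([]p1 & [](p3 & p2))), w0   [&-rule on 1]
3. p1 & ~p1, w0   [&-rule on 1]
4. [](p1 & (p3 & p2)), w0   [~->-rule on 2]
5. ~([]p1 & [](p3 & p2)), w0   [~->-rule on 2]
6. p1, w0   [&-rule on 3]
7. ~p1, w0   [&-rule on 3]
Accessibility: w0Rw0
Branch closes: p1 and ~p1 both at w0.
Every branch closes; the branch above is one of them.

No, unsatisfiable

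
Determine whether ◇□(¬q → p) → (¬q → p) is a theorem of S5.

Valid in S5

Tableau for the negation ¬(◇□(¬q → p) → (¬q → p)):
1. ¬(◇□(¬q → p) → (¬q → p)), w0
2. ◇□(¬q → p), w0
3. ¬(¬q → p), w0
4. ¬q, w0
5. ¬p, w0
6. □(¬q → p), w1
7. ¬q → p, w0
8. ¬q → p, w1
9. p, w0
Accessibility: w0Rw0, w0Rw1, w1Rw0, w1Rw1
Branch closes: p and ¬p both at w0.
All branches of the negation close; one closing branch shown above.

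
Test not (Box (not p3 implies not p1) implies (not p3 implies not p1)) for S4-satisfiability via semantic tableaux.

1. not (Box (not p3 implies not p1) implies (not p3 implies not p1)), u
2. Box (not p3 implies not p1), u   [neg-implies-rule on 1]
3. not (not p3 implies not p1), u   [neg-implies-rule on 1]
4. not p3, u   [neg-implies-rule on 3]
5. p1, u   [neg-implies-rule on 3]
6. not p3 implies not p1, u   [Box-rule on 2 via uRu]
7. not p1, u   [implies-rule on 6 (branches; this branch)]
Accessibility: uRu
Branch closes: p1 and not p1 both at u.
All branches of the tableau close; one closing branch shown above.

Unsatisfiable (every branch closes)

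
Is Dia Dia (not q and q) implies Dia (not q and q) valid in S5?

Yes, valid

Tableau for the negation not (Dia Dia (not q and q) implies Dia (not q and q)):
1. not (Dia Dia (not q and q) implies Dia (not q and q)), 0
2. Dia Dia (not q and q), 0   [neg-implies-rule on 1]
3. not Dia (not q and q), 0   [neg-implies-rule on 1]
4. not (not q and q), 0   [neg-Dia-rule on 3 via 0R0]
5. not q, 0   [neg-and-rule on 4 (branches; this branch)]
6. Dia (not q and q), 1   [Dia-rule on 2: fresh world 1, 0R1]
7. not (not q and q), 1   [neg-Dia-rule on 3 via 0R1]
8. not q, 1   [neg-and-rule on 7 (branches; this branch)]
9. not q and q, 2   [Dia-rule on 6: fresh world 2, 1R2]
10. not q, 2   [and-rule on 9]
11. q, 2   [and-rule on 9]
Accessibility: 0R0, 0R1, 0R2, 1R0, 1R1, 1R2, 2R0, 2R1, 2R2
Branch closes: q and not q both at 2.
Every branch of the negation's tableau closes; the branch above is one of them.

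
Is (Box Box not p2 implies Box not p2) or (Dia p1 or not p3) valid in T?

Valid

Tableau for the negation not ((Box Box not p2 implies Box not p2) or (Dia p1 or not p3)):
1. not ((Box Box not p2 implies Box not p2) or (Dia p1 or not p3)), u
2. not (Box Box not p2 implies Box not p2), u
3. not (Dia p1 or not p3), u
4. Box Box not p2, u
5. not Box not p2, u
6. not Dia p1, u
7. p3, u
8. Box not p2, u
9. not p1, u
10. not p2, u
11. p2, v
12. Box not p2, v
13. not p1, v
14. not p2, v
Accessibility: uRu, uRv, vRv
Branch closes: p2 and not p2 both at v.
Every branch of the negation's tableau closes; the branch above is one of them.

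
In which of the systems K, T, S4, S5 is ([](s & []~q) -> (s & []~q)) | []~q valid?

K-tableau for the negation ~(([](s & []~q) -> (s & []~q)) | []~q):
1. ~(([](s & []~q) -> (s & []~q)) | []~q), 0
2. ~([](s & []~q) -> (s & []~q)), 0
3. ~[]~q, 0
4. [](s & []~q), 0
5. ~(s & []~q), 0
6. q, 1
7. s & []~q, 1
8. s, 1
9. []~q, 1
Accessibility: 0R1
Complete open branch: countermodel on a K-frame, so not valid in K.
T-tableau for the negation ~(([](s & []~q) -> (s & []~q)) | []~q):
1. ~(([](s & []~q) -> (s & []~q)) | []~q), 0
2. ~([](s & []~q) -> (s & []~q)), 0
3. ~[]~q, 0
4. [](s & []~q), 0
5. ~(s & []~q), 0
6. s & []~q, 0
7. s, 0
8. []~q, 0
9. ~q, 0
10. q, 1
11. s & []~q, 1
12. s, 1
13. []~q, 1
14. ~q, 1
Accessibility: 0R0, 0R1, 1R1
Branch closes: q and ~q both at 1.
Every branch closes (one shown): valid in T, hence also in S4, S5 (every theorem of T is a theorem of S4 and S5).

T, S4, S5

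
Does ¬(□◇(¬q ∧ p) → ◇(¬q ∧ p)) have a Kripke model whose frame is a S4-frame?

Unsatisfiable

1. ¬(□◇(¬q ∧ p) → ◇(¬q ∧ p)), u
2. □◇(¬q ∧ p), u
3. ¬◇(¬q ∧ p), u
4. ◇(¬q ∧ p), u
5. ¬(¬q ∧ p), u
6. ¬p, u
7. ¬q ∧ p, v
8. ¬q, v
9. p, v
10. ◇(¬q ∧ p), v
11. ¬(¬q ∧ p), v
12. ¬p, v
Accessibility: uRu, uRv, vRv
Branch closes: p and ¬p both at v.
Every branch closes; the branch above is one of them.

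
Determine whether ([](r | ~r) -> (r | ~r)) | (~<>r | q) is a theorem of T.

Valid

Tableau for the negation ~(([](r | ~r) -> (r | ~r)) | (~<>r | q)):
1. ~(([](r | ~r) -> (r | ~r)) | (~<>r | q)), 0
2. ~([](r | ~r) -> (r | ~r)), 0
3. ~(~<>r | q), 0
4. [](r | ~r), 0
5. ~(r | ~r), 0
6. <>r, 0
7. ~q, 0
8. ~r, 0
9. r, 0
Accessibility: 0R0
Branch closes: r and ~r both at 0.
Every branch of the negation's tableau closes; the branch above is one of them.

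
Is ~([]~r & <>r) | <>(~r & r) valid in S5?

Tableau for the negation ~(~([]~r & <>r) | <>(~r & r)):
1. ~(~([]~r & <>r) | <>(~r & r)), u
2. []~r & <>r, u   [~|-rule on 1]
3. ~<>(~r & r), u   [~|-rule on 1]
4. []~r, u   [&-rule on 2]
5. <>r, u   [&-rule on 2]
6. ~(~r & r), u   [~<>-rule on 3 via uRu]
7. ~r, u   [[]-rule on 4 via uRu]
8. r, v   [<>-rule on 5: fresh world v, uRv]
9. ~(~r & r), v   [~<>-rule on 3 via uRv]
10. ~r, v   [[]-rule on 4 via uRv]
Accessibility: uRu, uRv, vRu, vRv
Branch closes: r and ~r both at v.
All branches of the negation close; one closing branch shown above.

Valid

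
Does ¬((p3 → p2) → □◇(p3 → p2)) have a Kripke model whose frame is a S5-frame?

Unsatisfiable (every branch closes)

1. ¬((p3 → p2) → □◇(p3 → p2)), 0
2. p3 → p2, 0   [¬→-rule on 1]
3. ¬□◇(p3 → p2), 0   [¬→-rule on 1]
4. p2, 0   [→-rule on 2 (branches; this branch)]
5. ¬◇(p3 → p2), 1   [¬□-rule on 3: fresh world 1, 0R1]
6. ¬(p3 → p2), 0   [¬◇-rule on 5 via 1R0]
7. p3, 0   [¬→-rule on 6]
8. ¬p2, 0   [¬→-rule on 6]
Accessibility: 0R0, 0R1, 1R0, 1R1
Branch closes: p2 and ¬p2 both at 0.
(One branch shown.) All branches close.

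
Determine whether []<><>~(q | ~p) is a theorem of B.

Tableau for the negation ~[]<><>~(q | ~p):
1. ~[]<><>~(q | ~p), 0
2. ~<><>~(q | ~p), 1
3. ~<>~(q | ~p), 0
4. ~<>~(q | ~p), 1
5. q | ~p, 0
6. q | ~p, 1
7. ~p, 0
8. ~p, 1
Accessibility: 0R0, 0R1, 1R0, 1R1
The negation has an open branch (countermodel exists).

No, not valid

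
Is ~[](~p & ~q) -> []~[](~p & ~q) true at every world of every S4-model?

Tableau for the negation ~(~[](~p & ~q) -> []~[](~p & ~q)):
1. ~(~[](~p & ~q) -> []~[](~p & ~q)), w0
2. ~[](~p & ~q), w0
3. ~[]~[](~p & ~q), w0
4. ~(~p & ~q), w1
5. q, w1
6. [](~p & ~q), w2
7. ~p & ~q, w2
8. ~p, w2
9. ~q, w2
Accessibility: w0Rw0, w0Rw1, w0Rw2, w1Rw1, w2Rw2
The negation has an open branch (countermodel exists).

Not valid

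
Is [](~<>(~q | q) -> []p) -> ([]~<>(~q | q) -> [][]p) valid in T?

Yes, valid

Tableau for the negation ~([](~<>(~q | q) -> []p) -> ([]~<>(~q | q) -> [][]p)):
1. ~([](~<>(~q | q) -> []p) -> ([]~<>(~q | q) -> [][]p)), 0
2. [](~<>(~q | q) -> []p), 0
3. ~([]~<>(~q | q) -> [][]p), 0
4. []~<>(~q | q), 0
5. ~[][]p, 0
6. ~<>(~q | q) -> []p, 0
7. ~<>(~q | q), 0
8. ~(~q | q), 0
9. q, 0
10. ~q, 0
Accessibility: 0R0
Branch closes: q and ~q both at 0.
Every branch of the negation's tableau closes; the branch above is one of them.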